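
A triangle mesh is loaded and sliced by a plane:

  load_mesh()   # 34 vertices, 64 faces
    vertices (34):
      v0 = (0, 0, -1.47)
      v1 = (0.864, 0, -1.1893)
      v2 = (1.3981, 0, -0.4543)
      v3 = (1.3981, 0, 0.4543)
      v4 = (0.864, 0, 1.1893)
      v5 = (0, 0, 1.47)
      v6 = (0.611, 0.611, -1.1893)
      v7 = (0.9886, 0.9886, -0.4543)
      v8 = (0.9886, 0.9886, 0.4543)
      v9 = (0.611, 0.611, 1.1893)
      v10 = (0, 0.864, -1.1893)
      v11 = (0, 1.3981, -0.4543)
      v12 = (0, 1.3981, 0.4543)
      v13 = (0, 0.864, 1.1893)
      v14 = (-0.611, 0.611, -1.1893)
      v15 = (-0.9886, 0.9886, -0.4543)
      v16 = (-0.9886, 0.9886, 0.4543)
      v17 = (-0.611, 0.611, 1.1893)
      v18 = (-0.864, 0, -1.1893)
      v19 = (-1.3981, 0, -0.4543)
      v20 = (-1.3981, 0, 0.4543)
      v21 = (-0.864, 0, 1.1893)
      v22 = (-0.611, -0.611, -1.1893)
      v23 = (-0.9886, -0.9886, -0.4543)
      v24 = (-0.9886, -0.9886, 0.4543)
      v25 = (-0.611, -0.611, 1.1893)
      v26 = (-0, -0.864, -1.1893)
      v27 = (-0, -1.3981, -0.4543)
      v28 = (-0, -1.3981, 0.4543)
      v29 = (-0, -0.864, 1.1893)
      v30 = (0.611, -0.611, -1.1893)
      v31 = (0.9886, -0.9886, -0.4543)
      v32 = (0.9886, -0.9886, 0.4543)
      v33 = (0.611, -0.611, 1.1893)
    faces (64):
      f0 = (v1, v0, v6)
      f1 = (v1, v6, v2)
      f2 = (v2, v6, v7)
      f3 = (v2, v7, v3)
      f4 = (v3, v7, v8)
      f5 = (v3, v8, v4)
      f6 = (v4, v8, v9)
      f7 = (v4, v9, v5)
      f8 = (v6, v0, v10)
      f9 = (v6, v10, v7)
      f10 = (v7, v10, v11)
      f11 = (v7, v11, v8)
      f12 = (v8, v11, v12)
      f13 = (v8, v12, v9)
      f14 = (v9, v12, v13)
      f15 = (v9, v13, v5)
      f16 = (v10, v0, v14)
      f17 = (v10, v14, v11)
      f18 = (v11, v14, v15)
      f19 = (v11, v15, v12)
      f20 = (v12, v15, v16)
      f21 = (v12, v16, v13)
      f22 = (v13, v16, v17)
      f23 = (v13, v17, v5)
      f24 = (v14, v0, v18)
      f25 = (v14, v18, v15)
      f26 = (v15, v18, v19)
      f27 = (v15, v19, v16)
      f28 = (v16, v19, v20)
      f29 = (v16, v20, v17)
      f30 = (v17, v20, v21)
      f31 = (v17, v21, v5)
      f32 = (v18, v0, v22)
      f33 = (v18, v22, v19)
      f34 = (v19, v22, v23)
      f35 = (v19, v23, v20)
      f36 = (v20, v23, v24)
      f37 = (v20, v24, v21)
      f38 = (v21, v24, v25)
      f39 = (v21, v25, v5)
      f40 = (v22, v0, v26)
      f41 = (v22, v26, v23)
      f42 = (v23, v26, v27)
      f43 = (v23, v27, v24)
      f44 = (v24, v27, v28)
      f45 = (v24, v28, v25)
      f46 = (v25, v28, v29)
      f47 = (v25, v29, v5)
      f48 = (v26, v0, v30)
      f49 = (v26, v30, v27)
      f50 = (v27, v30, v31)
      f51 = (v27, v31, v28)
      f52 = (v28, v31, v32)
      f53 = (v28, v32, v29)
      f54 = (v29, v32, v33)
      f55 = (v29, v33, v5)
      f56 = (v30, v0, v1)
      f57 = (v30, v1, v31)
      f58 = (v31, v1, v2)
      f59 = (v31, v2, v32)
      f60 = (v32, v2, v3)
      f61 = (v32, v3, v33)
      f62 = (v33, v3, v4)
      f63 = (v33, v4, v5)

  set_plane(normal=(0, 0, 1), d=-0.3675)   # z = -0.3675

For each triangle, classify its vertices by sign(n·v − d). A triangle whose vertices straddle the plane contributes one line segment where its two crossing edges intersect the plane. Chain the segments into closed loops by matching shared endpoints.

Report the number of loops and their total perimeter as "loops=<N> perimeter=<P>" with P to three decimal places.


loops=1 perimeter=8.560

Straddling triangles (16 of 64):
  (v2,v7,v3) [--+] → (1.02772, 0.894157, -0.3675)–(1.3981, 0, -0.3675)  len=0.9678
  (v3,v7,v8) [+-+] → (1.02772, 0.894157, -0.3675)–(0.9886, 0.9886, -0.3675)  len=0.1022
  (v7,v11,v8) [--+] → (0.0944425, 1.35898, -0.3675)–(0.9886, 0.9886, -0.3675)  len=0.9678
  (v8,v11,v12) [+-+] → (0.0944425, 1.35898, -0.3675)–(0, 1.3981, -0.3675)  len=0.1022
  (v11,v15,v12) [--+] → (-0.894157, 1.02772, -0.3675)–(0, 1.3981, -0.3675)  len=0.9678
  (v12,v15,v16) [+-+] → (-0.894157, 1.02772, -0.3675)–(-0.9886, 0.9886, -0.3675)  len=0.1022
  (v15,v19,v16) [--+] → (-1.35898, 0.0944425, -0.3675)–(-0.9886, 0.9886, -0.3675)  len=0.9678
  (v16,v19,v20) [+-+] → (-1.35898, 0.0944425, -0.3675)–(-1.3981, 0, -0.3675)  len=0.1022
  (v19,v23,v20) [--+] → (-1.02772, -0.894157, -0.3675)–(-1.3981, 0, -0.3675)  len=0.9678
  (v20,v23,v24) [+-+] → (-1.02772, -0.894157, -0.3675)–(-0.9886, -0.9886, -0.3675)  len=0.1022
  (v23,v27,v24) [--+] → (-0.0944425, -1.35898, -0.3675)–(-0.9886, -0.9886, -0.3675)  len=0.9678
  (v24,v27,v28) [+-+] → (-0.0944425, -1.35898, -0.3675)–(0, -1.3981, -0.3675)  len=0.1022
  (v27,v31,v28) [--+] → (0.894157, -1.02772, -0.3675)–(0, -1.3981, -0.3675)  len=0.9678
  (v28,v31,v32) [+-+] → (0.894157, -1.02772, -0.3675)–(0.9886, -0.9886, -0.3675)  len=0.1022
  (v31,v2,v32) [--+] → (1.35898, -0.0944425, -0.3675)–(0.9886, -0.9886, -0.3675)  len=0.9678
  (v32,v2,v3) [+-+] → (1.35898, -0.0944425, -0.3675)–(1.3981, 0, -0.3675)  len=0.1022

Chained into 1 loop(s):
  loop 1: 16 segments, perimeter = 8.5604
Total perimeter = 8.560


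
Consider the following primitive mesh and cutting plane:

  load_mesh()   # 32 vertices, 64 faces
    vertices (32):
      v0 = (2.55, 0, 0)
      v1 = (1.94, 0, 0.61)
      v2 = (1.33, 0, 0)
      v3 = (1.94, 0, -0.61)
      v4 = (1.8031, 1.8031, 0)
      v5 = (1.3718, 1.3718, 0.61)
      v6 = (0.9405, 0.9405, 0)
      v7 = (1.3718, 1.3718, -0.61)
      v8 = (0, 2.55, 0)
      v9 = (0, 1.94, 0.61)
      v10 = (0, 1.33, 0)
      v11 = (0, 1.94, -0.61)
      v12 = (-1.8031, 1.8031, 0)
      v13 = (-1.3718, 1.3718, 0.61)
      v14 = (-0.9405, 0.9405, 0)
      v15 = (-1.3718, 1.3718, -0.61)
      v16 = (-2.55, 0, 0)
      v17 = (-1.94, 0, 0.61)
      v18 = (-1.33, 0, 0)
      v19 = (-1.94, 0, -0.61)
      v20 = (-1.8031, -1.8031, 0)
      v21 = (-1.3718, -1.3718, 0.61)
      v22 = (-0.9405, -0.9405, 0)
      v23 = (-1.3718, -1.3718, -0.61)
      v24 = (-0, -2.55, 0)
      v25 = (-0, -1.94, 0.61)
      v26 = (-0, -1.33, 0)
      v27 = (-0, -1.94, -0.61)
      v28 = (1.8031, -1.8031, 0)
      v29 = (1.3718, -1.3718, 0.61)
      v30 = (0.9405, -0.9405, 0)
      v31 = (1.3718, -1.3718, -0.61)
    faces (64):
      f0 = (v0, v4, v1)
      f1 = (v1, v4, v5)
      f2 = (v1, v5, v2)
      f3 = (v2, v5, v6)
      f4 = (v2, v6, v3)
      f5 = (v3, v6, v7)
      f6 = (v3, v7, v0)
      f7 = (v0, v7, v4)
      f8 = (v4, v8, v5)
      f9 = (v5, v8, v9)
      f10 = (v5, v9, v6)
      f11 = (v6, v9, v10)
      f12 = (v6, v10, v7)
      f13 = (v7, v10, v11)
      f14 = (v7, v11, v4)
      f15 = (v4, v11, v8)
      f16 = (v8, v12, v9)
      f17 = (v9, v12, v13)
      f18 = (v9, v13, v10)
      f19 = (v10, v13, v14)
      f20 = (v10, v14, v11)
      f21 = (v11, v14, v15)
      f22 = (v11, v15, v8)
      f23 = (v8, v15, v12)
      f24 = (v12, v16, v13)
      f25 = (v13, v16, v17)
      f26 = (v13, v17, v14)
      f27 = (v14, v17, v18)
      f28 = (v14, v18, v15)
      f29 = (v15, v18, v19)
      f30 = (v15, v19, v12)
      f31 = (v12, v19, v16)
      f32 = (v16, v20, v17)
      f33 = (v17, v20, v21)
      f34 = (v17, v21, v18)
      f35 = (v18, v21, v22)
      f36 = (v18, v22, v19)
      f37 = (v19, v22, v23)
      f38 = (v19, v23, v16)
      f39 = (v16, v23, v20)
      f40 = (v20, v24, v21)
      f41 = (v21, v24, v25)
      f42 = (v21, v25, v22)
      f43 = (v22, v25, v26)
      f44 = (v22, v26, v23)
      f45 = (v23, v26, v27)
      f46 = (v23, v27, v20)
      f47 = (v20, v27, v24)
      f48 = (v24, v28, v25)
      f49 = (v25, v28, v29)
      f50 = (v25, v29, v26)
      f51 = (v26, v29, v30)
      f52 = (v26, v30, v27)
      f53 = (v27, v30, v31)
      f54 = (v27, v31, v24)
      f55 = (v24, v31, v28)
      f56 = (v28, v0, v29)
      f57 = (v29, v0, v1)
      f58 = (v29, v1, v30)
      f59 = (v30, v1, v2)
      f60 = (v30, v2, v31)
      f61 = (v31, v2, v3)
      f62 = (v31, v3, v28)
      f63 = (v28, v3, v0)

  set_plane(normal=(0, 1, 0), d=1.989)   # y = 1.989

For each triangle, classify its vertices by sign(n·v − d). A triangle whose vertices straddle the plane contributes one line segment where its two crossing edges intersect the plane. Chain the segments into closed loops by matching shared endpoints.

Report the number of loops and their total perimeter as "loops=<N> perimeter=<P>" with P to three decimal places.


Straddling triangles (6 of 64):
  (v4,v8,v5) [-+-] → (1.35432, 1.989, 0)–(0.653183, 1.989, 0.290452)  len=0.7589
  (v5,v8,v9) [-+-] → (0.653183, 1.989, 0.290452)–(0, 1.989, 0.561)  len=0.7070
  (v4,v11,v8) [--+] → (0, 1.989, -0.561)–(1.35432, 1.989, 0)  len=1.4659
  (v8,v12,v9) [+--] → (-1.35432, 1.989, 0)–(0, 1.989, 0.561)  len=1.4659
  (v11,v15,v8) [--+] → (-0.653183, 1.989, -0.290452)–(0, 1.989, -0.561)  len=0.7070
  (v8,v15,v12) [+--] → (-0.653183, 1.989, -0.290452)–(-1.35432, 1.989, 0)  len=0.7589

Chained into 1 loop(s):
  loop 1: 6 segments, perimeter = 5.8636
Total perimeter = 5.864

loops=1 perimeter=5.864


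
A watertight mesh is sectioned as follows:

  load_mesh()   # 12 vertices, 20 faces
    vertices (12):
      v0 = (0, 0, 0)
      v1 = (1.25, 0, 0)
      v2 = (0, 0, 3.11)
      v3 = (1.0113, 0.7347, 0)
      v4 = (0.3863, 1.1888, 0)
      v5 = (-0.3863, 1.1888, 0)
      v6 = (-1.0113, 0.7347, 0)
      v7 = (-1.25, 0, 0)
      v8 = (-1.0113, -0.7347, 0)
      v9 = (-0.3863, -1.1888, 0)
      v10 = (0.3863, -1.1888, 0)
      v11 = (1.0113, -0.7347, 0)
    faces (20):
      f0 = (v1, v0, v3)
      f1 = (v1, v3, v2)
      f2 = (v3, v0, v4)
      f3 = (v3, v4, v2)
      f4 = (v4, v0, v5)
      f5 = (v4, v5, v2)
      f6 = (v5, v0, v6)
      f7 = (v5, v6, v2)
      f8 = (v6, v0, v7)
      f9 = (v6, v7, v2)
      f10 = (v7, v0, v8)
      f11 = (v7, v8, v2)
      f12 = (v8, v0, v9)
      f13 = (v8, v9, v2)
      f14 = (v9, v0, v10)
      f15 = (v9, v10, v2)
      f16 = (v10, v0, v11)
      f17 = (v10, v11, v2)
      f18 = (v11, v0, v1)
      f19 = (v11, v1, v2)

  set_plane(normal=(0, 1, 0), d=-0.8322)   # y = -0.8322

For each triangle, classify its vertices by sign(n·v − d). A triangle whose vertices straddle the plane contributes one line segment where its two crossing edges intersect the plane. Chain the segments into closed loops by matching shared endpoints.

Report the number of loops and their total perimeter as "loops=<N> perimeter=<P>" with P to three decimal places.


Straddling triangles (6 of 20):
  (v8,v0,v9) [++-] → (-0.270423, -0.8322, 0)–(-0.877106, -0.8322, 0)  len=0.6067
  (v8,v9,v2) [+-+] → (-0.877106, -0.8322, 0)–(-0.270423, -0.8322, 0.932895)  len=1.1128
  (v9,v0,v10) [-+-] → (-0.270423, -0.8322, 0)–(0.270423, -0.8322, 0)  len=0.5408
  (v9,v10,v2) [--+] → (0.270423, -0.8322, 0.932895)–(-0.270423, -0.8322, 0.932895)  len=0.5408
  (v10,v0,v11) [-++] → (0.270423, -0.8322, 0)–(0.877106, -0.8322, 0)  len=0.6067
  (v10,v11,v2) [-++] → (0.877106, -0.8322, 0)–(0.270423, -0.8322, 0.932895)  len=1.1128

Chained into 1 loop(s):
  loop 1: 6 segments, perimeter = 4.5207
Total perimeter = 4.521

loops=1 perimeter=4.521


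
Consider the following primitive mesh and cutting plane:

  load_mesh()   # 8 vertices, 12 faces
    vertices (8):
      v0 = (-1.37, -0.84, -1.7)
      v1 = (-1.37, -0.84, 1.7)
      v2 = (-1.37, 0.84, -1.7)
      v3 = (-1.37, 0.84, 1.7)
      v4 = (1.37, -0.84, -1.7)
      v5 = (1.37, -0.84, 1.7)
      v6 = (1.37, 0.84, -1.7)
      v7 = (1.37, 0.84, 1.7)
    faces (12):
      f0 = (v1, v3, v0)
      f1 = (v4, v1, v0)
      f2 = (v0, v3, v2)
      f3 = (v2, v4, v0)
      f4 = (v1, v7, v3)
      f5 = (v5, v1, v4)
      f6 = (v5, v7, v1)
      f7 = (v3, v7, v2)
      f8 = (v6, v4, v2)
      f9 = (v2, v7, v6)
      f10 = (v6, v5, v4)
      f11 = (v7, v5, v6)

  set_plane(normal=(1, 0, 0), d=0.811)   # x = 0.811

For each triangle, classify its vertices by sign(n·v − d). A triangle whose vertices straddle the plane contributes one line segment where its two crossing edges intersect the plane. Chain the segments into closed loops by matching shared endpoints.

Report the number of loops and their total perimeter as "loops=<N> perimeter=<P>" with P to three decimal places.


loops=1 perimeter=10.160

Straddling triangles (8 of 12):
  (v4,v1,v0) [+--] → (0.811, -0.84, -1.00635)–(0.811, -0.84, -1.7)  len=0.6936
  (v2,v4,v0) [-+-] → (0.811, -0.497255, -1.7)–(0.811, -0.84, -1.7)  len=0.3427
  (v1,v7,v3) [-+-] → (0.811, 0.497255, 1.7)–(0.811, 0.84, 1.7)  len=0.3427
  (v5,v1,v4) [+-+] → (0.811, -0.84, 1.7)–(0.811, -0.84, -1.00635)  len=2.7064
  (v5,v7,v1) [++-] → (0.811, 0.497255, 1.7)–(0.811, -0.84, 1.7)  len=1.3373
  (v3,v7,v2) [-+-] → (0.811, 0.84, 1.7)–(0.811, 0.84, 1.00635)  len=0.6936
  (v6,v4,v2) [++-] → (0.811, -0.497255, -1.7)–(0.811, 0.84, -1.7)  len=1.3373
  (v2,v7,v6) [-++] → (0.811, 0.84, 1.00635)–(0.811, 0.84, -1.7)  len=2.7064

Chained into 1 loop(s):
  loop 1: 8 segments, perimeter = 10.1600
Total perimeter = 10.160


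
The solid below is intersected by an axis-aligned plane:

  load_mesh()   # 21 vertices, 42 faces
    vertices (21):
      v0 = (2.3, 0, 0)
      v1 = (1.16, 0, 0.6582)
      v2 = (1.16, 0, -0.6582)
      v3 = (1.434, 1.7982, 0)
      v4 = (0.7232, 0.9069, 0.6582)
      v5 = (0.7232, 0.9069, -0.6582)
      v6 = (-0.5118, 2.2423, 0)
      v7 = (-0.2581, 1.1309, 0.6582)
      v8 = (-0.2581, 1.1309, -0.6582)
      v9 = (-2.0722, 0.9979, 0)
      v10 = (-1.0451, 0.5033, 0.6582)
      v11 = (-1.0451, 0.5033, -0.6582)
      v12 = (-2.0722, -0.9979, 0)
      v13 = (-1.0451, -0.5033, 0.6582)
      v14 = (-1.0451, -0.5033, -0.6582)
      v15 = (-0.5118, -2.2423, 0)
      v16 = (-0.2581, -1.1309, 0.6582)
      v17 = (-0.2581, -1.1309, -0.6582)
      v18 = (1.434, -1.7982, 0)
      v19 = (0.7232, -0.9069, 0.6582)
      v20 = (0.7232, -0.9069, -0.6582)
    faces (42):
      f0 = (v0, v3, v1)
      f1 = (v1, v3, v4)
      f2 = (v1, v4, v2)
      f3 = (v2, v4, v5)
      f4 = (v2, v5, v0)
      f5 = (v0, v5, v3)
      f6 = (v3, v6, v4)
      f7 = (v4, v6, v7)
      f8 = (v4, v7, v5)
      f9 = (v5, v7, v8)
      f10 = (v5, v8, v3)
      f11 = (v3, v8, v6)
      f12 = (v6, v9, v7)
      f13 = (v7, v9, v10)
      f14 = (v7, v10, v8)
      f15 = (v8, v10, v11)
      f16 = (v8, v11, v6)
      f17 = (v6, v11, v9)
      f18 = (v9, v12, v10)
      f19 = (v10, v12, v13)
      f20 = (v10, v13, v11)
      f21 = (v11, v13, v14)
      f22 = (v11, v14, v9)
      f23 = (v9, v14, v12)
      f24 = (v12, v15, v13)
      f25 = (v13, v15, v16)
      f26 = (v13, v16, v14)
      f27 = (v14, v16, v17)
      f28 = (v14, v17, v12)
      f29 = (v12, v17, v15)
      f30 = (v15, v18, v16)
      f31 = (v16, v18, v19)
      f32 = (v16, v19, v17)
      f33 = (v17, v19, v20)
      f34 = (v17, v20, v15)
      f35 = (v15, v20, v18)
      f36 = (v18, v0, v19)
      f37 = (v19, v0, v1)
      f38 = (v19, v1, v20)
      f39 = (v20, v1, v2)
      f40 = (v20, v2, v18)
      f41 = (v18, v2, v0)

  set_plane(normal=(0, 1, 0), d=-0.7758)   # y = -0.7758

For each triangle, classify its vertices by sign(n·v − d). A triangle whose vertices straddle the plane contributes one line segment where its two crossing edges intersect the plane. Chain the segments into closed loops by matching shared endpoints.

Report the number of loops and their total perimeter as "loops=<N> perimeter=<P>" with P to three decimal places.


Straddling triangles (14 of 42):
  (v9,v12,v10) [+-+] → (-2.0722, -0.7758, 0)–(-1.92024, -0.7758, 0.0973796)  len=0.1805
  (v10,v12,v13) [+-+] → (-1.92024, -0.7758, 0.0973796)–(-1.61098, -0.7758, 0.295565)  len=0.3673
  (v9,v14,v12) [++-] → (-1.61098, -0.7758, -0.295565)–(-2.0722, -0.7758, 0)  len=0.5478
  (v12,v15,v13) [--+] → (-0.961532, -0.7758, 0.555061)–(-1.61098, -0.7758, 0.295565)  len=0.6994
  (v13,v15,v16) [+--] → (-0.961532, -0.7758, 0.555061)–(-0.70339, -0.7758, 0.6582)  len=0.2780
  (v13,v16,v14) [+-+] → (-0.70339, -0.7758, 0.6582)–(-0.70339, -0.7758, -0.0866273)  len=0.7448
  (v14,v16,v17) [+--] → (-0.70339, -0.7758, -0.0866273)–(-0.70339, -0.7758, -0.6582)  len=0.5716
  (v14,v17,v12) [+--] → (-0.70339, -0.7758, -0.6582)–(-1.61098, -0.7758, -0.295565)  len=0.9774
  (v18,v0,v19) [-+-] → (1.92638, -0.7758, 0)–(0.95114, -0.7758, 0.563052)  len=1.1261
  (v19,v0,v1) [-++] → (0.95114, -0.7758, 0.563052)–(0.786343, -0.7758, 0.6582)  len=0.1903
  (v19,v1,v20) [-+-] → (0.786343, -0.7758, 0.6582)–(0.786343, -0.7758, -0.467903)  len=1.1261
  (v20,v1,v2) [-++] → (0.786343, -0.7758, -0.467903)–(0.786343, -0.7758, -0.6582)  len=0.1903
  (v20,v2,v18) [-+-] → (0.786343, -0.7758, -0.6582)–(1.27821, -0.7758, -0.374232)  len=0.5680
  (v18,v2,v0) [-++] → (1.27821, -0.7758, -0.374232)–(1.92638, -0.7758, 0)  len=0.7484

Chained into 2 loop(s):
  loop 1: 8 segments, perimeter = 4.3667
  loop 2: 6 segments, perimeter = 3.9492
Total perimeter = 8.316

loops=2 perimeter=8.316


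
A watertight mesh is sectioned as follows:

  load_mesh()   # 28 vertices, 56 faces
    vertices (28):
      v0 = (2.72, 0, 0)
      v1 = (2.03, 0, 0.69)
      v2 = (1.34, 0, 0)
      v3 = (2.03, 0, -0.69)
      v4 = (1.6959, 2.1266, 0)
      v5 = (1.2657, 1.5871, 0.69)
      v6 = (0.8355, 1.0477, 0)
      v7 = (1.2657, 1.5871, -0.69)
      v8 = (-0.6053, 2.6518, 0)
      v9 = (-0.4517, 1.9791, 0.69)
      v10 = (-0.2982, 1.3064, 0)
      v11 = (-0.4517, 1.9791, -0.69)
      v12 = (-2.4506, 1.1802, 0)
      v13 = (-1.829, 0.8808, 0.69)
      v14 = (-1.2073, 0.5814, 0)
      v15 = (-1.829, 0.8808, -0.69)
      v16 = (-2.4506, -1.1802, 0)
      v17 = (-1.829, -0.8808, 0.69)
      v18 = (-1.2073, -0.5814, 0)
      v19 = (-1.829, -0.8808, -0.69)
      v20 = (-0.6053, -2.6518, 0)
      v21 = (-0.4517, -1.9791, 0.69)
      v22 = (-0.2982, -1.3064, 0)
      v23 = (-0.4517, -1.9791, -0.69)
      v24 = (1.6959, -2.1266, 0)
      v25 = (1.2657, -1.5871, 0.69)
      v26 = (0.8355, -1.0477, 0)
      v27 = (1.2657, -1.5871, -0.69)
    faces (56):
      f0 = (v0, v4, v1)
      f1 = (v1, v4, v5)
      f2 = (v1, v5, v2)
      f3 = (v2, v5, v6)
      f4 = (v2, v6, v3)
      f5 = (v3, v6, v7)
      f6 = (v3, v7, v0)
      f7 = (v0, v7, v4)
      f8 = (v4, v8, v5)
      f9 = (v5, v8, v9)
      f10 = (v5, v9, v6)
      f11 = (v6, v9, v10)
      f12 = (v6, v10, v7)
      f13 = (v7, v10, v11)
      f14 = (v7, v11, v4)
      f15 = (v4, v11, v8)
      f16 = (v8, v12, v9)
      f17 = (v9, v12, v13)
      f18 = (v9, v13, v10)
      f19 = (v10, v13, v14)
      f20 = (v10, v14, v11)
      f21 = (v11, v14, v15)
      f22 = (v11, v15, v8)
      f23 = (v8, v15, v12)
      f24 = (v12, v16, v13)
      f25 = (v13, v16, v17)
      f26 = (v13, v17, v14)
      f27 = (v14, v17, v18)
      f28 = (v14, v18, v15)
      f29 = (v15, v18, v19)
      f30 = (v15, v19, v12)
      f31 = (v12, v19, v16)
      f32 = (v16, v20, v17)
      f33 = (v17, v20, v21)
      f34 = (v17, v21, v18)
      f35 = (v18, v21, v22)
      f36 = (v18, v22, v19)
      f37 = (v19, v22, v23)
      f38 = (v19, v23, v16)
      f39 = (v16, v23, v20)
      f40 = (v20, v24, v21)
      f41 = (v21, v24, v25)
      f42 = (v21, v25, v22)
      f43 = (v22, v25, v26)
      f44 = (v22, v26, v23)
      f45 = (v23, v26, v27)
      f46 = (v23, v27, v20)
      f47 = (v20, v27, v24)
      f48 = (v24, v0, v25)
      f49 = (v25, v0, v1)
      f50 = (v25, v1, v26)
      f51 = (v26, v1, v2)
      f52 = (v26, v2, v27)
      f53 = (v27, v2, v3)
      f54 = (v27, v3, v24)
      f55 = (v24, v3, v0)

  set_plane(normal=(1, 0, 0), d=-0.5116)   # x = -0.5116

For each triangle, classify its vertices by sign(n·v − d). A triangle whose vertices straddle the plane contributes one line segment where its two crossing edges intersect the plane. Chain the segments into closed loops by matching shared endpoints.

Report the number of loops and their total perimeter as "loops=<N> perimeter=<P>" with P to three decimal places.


loops=2 perimeter=8.146

Straddling triangles (20 of 56):
  (v4,v8,v5) [+-+] → (-0.5116, 2.63041, 0)–(-0.5116, 2.59848, 0.0345553)  len=0.0471
  (v5,v8,v9) [+-+] → (-0.5116, 2.59848, 0.0345553)–(-0.5116, 2.24144, 0.420918)  len=0.5261
  (v4,v11,v8) [++-] → (-0.5116, 2.24144, -0.420918)–(-0.5116, 2.63041, 0)  len=0.5731
  (v8,v12,v9) [--+] → (-0.5116, 1.95516, 0.669323)–(-0.5116, 2.24144, 0.420918)  len=0.3790
  (v9,v12,v13) [+--] → (-0.5116, 1.95516, 0.669323)–(-0.5116, 1.93133, 0.69)  len=0.0315
  (v9,v13,v10) [+-+] → (-0.5116, 1.93133, 0.69)–(-0.5116, 1.24707, 0.0961889)  len=0.9060
  (v10,v13,v14) [+--] → (-0.5116, 1.24707, 0.0961889)–(-0.5116, 1.13622, 0)  len=0.1468
  (v10,v14,v11) [+-+] → (-0.5116, 1.13622, 0)–(-0.5116, 1.8683, -0.6353)  len=0.9693
  (v11,v14,v15) [+--] → (-0.5116, 1.8683, -0.6353)–(-0.5116, 1.93133, -0.69)  len=0.0835
  (v11,v15,v8) [+--] → (-0.5116, 1.93133, -0.69)–(-0.5116, 2.24144, -0.420918)  len=0.4106
  (v17,v20,v21) [--+] → (-0.5116, -2.24144, 0.420918)–(-0.5116, -1.93133, 0.69)  len=0.4106
  (v17,v21,v18) [-+-] → (-0.5116, -1.93133, 0.69)–(-0.5116, -1.8683, 0.6353)  len=0.0835
  (v18,v21,v22) [-++] → (-0.5116, -1.8683, 0.6353)–(-0.5116, -1.13622, 0)  len=0.9693
  (v18,v22,v19) [-+-] → (-0.5116, -1.13622, 0)–(-0.5116, -1.24707, -0.0961889)  len=0.1468
  (v19,v22,v23) [-++] → (-0.5116, -1.24707, -0.0961889)–(-0.5116, -1.93133, -0.69)  len=0.9060
  (v19,v23,v16) [-+-] → (-0.5116, -1.93133, -0.69)–(-0.5116, -1.95516, -0.669323)  len=0.0315
  (v16,v23,v20) [-+-] → (-0.5116, -1.95516, -0.669323)–(-0.5116, -2.24144, -0.420918)  len=0.3790
  (v20,v24,v21) [-++] → (-0.5116, -2.63041, 0)–(-0.5116, -2.24144, 0.420918)  len=0.5731
  (v23,v27,v20) [++-] → (-0.5116, -2.59848, -0.0345553)–(-0.5116, -2.24144, -0.420918)  len=0.5261
  (v20,v27,v24) [-++] → (-0.5116, -2.59848, -0.0345553)–(-0.5116, -2.63041, 0)  len=0.0471

Chained into 2 loop(s):
  loop 1: 10 segments, perimeter = 4.0729
  loop 2: 10 segments, perimeter = 4.0729
Total perimeter = 8.146


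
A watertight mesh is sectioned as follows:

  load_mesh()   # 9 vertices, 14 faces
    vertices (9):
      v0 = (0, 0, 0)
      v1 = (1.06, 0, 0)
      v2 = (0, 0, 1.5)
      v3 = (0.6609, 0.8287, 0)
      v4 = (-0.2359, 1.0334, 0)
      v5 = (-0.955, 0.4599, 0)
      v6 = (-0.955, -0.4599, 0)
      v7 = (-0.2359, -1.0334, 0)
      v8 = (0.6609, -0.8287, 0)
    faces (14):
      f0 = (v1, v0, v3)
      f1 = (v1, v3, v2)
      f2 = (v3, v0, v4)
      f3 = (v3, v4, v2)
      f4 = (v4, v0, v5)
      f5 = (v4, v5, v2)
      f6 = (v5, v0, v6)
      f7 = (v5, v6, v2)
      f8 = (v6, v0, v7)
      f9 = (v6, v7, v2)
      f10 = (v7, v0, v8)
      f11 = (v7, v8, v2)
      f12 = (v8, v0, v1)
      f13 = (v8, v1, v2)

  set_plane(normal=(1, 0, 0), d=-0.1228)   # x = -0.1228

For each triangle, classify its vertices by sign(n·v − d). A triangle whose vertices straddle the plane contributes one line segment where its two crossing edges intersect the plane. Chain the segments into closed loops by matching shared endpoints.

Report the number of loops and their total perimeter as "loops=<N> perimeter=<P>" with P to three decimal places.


Straddling triangles (10 of 14):
  (v3,v0,v4) [++-] → (-0.1228, 0.537946, 0)–(-0.1228, 1.00758, 0)  len=0.4696
  (v3,v4,v2) [+-+] → (-0.1228, 1.00758, 0)–(-0.1228, 0.537946, 0.719161)  len=0.8589
  (v4,v0,v5) [-+-] → (-0.1228, 0.537946, 0)–(-0.1228, 0.0591369, 0)  len=0.4788
  (v4,v5,v2) [--+] → (-0.1228, 0.0591369, 1.30712)–(-0.1228, 0.537946, 0.719161)  len=0.7583
  (v5,v0,v6) [-+-] → (-0.1228, 0.0591369, 0)–(-0.1228, -0.0591369, 0)  len=0.1183
  (v5,v6,v2) [--+] → (-0.1228, -0.0591369, 1.30712)–(-0.1228, 0.0591369, 1.30712)  len=0.1183
  (v6,v0,v7) [-+-] → (-0.1228, -0.0591369, 0)–(-0.1228, -0.537946, 0)  len=0.4788
  (v6,v7,v2) [--+] → (-0.1228, -0.537946, 0.719161)–(-0.1228, -0.0591369, 1.30712)  len=0.7583
  (v7,v0,v8) [-++] → (-0.1228, -0.537946, 0)–(-0.1228, -1.00758, 0)  len=0.4696
  (v7,v8,v2) [-++] → (-0.1228, -1.00758, 0)–(-0.1228, -0.537946, 0.719161)  len=0.8589

Chained into 1 loop(s):
  loop 1: 10 segments, perimeter = 5.3678
Total perimeter = 5.368

loops=1 perimeter=5.368


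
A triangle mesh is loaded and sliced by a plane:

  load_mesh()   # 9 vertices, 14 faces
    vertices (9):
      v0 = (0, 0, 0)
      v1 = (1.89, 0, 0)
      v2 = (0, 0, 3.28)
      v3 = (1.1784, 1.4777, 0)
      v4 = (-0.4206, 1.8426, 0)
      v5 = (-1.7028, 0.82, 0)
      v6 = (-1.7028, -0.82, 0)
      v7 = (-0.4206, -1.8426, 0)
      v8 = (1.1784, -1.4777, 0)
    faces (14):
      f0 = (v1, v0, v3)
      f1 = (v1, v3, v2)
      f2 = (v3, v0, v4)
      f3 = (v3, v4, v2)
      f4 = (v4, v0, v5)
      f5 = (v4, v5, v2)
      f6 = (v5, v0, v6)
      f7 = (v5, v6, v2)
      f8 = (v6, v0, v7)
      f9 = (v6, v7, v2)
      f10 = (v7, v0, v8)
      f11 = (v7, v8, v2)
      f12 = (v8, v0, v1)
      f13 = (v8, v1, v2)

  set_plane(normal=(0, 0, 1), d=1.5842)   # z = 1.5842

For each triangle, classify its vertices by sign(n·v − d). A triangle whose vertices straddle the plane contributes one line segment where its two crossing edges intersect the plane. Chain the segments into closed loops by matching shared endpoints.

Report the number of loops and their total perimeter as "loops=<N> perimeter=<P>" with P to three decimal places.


Straddling triangles (7 of 14):
  (v1,v3,v2) [--+] → (0.609247, 0.763989, 1.5842)–(0.977153, 0, 1.5842)  len=0.8480
  (v3,v4,v2) [--+] → (-0.217455, 0.952647, 1.5842)–(0.609247, 0.763989, 1.5842)  len=0.8480
  (v4,v5,v2) [--+] → (-0.880368, 0.42395, 1.5842)–(-0.217455, 0.952647, 1.5842)  len=0.8479
  (v5,v6,v2) [--+] → (-0.880368, -0.42395, 1.5842)–(-0.880368, 0.42395, 1.5842)  len=0.8479
  (v6,v7,v2) [--+] → (-0.217455, -0.952647, 1.5842)–(-0.880368, -0.42395, 1.5842)  len=0.8479
  (v7,v8,v2) [--+] → (0.609247, -0.763989, 1.5842)–(-0.217455, -0.952647, 1.5842)  len=0.8480
  (v8,v1,v2) [--+] → (0.977153, 0, 1.5842)–(0.609247, -0.763989, 1.5842)  len=0.8480

Chained into 1 loop(s):
  loop 1: 7 segments, perimeter = 5.9356
Total perimeter = 5.936

loops=1 perimeter=5.936


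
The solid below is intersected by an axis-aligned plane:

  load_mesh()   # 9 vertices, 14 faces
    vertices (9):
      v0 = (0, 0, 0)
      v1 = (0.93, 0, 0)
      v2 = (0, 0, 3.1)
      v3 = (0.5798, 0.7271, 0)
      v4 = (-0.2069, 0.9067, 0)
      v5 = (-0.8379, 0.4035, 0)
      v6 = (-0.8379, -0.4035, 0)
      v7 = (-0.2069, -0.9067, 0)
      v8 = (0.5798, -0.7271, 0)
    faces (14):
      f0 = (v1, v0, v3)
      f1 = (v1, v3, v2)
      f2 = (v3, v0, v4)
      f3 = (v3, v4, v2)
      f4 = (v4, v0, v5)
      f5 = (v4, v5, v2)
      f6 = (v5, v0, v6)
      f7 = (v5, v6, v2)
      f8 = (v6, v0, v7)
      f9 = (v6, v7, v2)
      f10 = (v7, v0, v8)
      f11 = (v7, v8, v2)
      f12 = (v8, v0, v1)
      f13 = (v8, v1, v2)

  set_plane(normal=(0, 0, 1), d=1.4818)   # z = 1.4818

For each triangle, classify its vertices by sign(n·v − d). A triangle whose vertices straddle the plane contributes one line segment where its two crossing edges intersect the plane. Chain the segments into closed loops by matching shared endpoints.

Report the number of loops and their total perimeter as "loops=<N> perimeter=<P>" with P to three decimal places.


Straddling triangles (7 of 14):
  (v1,v3,v2) [--+] → (0.302656, 0.379546, 1.4818)–(0.48546, 0, 1.4818)  len=0.4213
  (v3,v4,v2) [--+] → (-0.108002, 0.473297, 1.4818)–(0.302656, 0.379546, 1.4818)  len=0.4212
  (v4,v5,v2) [--+] → (-0.437384, 0.210627, 1.4818)–(-0.108002, 0.473297, 1.4818)  len=0.4213
  (v5,v6,v2) [--+] → (-0.437384, -0.210627, 1.4818)–(-0.437384, 0.210627, 1.4818)  len=0.4213
  (v6,v7,v2) [--+] → (-0.108002, -0.473297, 1.4818)–(-0.437384, -0.210627, 1.4818)  len=0.4213
  (v7,v8,v2) [--+] → (0.302656, -0.379546, 1.4818)–(-0.108002, -0.473297, 1.4818)  len=0.4212
  (v8,v1,v2) [--+] → (0.48546, 0, 1.4818)–(0.302656, -0.379546, 1.4818)  len=0.4213

Chained into 1 loop(s):
  loop 1: 7 segments, perimeter = 2.9488
Total perimeter = 2.949

loops=1 perimeter=2.949


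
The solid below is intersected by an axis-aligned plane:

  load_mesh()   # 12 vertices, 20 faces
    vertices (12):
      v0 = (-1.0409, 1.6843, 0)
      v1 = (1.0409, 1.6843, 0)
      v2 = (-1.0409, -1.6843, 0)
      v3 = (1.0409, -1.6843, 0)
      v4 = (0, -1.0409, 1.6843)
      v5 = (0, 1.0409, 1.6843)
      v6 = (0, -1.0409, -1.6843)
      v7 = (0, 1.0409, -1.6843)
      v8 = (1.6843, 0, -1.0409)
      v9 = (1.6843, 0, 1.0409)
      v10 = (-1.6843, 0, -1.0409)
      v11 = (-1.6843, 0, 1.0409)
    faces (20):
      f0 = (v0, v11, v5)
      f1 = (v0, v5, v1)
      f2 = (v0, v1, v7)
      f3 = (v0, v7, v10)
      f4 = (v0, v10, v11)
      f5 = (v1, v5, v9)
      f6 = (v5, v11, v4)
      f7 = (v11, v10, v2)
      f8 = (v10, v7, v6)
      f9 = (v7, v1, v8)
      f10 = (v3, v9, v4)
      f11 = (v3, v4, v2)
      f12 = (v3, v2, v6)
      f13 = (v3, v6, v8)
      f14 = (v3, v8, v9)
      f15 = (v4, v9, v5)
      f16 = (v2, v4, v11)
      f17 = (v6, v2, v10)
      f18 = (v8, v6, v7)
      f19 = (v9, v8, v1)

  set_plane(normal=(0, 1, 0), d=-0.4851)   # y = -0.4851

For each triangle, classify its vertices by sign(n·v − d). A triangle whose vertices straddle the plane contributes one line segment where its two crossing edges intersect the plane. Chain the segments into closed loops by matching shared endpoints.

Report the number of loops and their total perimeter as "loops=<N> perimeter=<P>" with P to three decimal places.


Straddling triangles (10 of 20):
  (v5,v11,v4) [++-] → (-0.899351, -0.4851, 1.34075)–(0, -0.4851, 1.6843)  len=0.9627
  (v11,v10,v2) [++-] → (-1.49899, -0.4851, -0.741107)–(-1.49899, -0.4851, 0.741107)  len=1.4822
  (v10,v7,v6) [++-] → (0, -0.4851, -1.6843)–(-0.899351, -0.4851, -1.34075)  len=0.9627
  (v3,v9,v4) [-+-] → (1.49899, -0.4851, 0.741107)–(0.899351, -0.4851, 1.34075)  len=0.8480
  (v3,v6,v8) [--+] → (0.899351, -0.4851, -1.34075)–(1.49899, -0.4851, -0.741107)  len=0.8480
  (v3,v8,v9) [-++] → (1.49899, -0.4851, -0.741107)–(1.49899, -0.4851, 0.741107)  len=1.4822
  (v4,v9,v5) [-++] → (0.899351, -0.4851, 1.34075)–(0, -0.4851, 1.6843)  len=0.9627
  (v2,v4,v11) [--+] → (-0.899351, -0.4851, 1.34075)–(-1.49899, -0.4851, 0.741107)  len=0.8480
  (v6,v2,v10) [--+] → (-1.49899, -0.4851, -0.741107)–(-0.899351, -0.4851, -1.34075)  len=0.8480
  (v8,v6,v7) [+-+] → (0.899351, -0.4851, -1.34075)–(0, -0.4851, -1.6843)  len=0.9627

Chained into 1 loop(s):
  loop 1: 10 segments, perimeter = 10.2075
Total perimeter = 10.207

loops=1 perimeter=10.207


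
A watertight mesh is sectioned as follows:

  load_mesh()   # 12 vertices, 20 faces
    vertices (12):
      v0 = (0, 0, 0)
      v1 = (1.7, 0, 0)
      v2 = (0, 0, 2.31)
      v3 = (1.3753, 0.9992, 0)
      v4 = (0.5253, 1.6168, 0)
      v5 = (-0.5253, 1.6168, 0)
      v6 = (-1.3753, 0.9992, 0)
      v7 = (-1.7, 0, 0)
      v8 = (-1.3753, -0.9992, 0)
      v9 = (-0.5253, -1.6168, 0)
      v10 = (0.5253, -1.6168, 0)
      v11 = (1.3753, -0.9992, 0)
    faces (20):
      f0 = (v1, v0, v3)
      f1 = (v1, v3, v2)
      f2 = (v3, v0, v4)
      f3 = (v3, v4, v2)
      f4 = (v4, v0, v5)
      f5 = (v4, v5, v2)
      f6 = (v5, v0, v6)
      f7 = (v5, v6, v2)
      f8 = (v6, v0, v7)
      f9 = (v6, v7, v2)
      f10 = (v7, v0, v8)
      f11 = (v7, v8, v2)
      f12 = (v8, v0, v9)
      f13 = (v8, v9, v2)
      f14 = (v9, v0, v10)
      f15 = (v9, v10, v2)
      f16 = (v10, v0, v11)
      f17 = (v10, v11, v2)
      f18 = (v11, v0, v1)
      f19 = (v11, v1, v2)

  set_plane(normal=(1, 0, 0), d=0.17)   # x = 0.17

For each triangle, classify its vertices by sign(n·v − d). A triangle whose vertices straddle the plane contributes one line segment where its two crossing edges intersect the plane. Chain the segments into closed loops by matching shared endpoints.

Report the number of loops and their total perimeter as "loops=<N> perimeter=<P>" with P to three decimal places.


loops=1 perimeter=8.540

Straddling triangles (12 of 20):
  (v1,v0,v3) [+-+] → (0.17, 0, 0)–(0.17, 0.123511, 0)  len=0.1235
  (v1,v3,v2) [++-] → (0.17, 0.123511, 2.02446)–(0.17, 0, 2.079)  len=0.1350
  (v3,v0,v4) [+-+] → (0.17, 0.123511, 0)–(0.17, 0.523236, 0)  len=0.3997
  (v3,v4,v2) [++-] → (0.17, 0.523236, 1.56243)–(0.17, 0.123511, 2.02446)  len=0.6109
  (v4,v0,v5) [+--] → (0.17, 0.523236, 0)–(0.17, 1.6168, 0)  len=1.0936
  (v4,v5,v2) [+--] → (0.17, 1.6168, 0)–(0.17, 0.523236, 1.56243)  len=1.9071
  (v9,v0,v10) [--+] → (0.17, -0.523236, 0)–(0.17, -1.6168, 0)  len=1.0936
  (v9,v10,v2) [-+-] → (0.17, -1.6168, 0)–(0.17, -0.523236, 1.56243)  len=1.9071
  (v10,v0,v11) [+-+] → (0.17, -0.523236, 0)–(0.17, -0.123511, 0)  len=0.3997
  (v10,v11,v2) [++-] → (0.17, -0.123511, 2.02446)–(0.17, -0.523236, 1.56243)  len=0.6109
  (v11,v0,v1) [+-+] → (0.17, -0.123511, 0)–(0.17, 0, 0)  len=0.1235
  (v11,v1,v2) [++-] → (0.17, 0, 2.079)–(0.17, -0.123511, 2.02446)  len=0.1350

Chained into 1 loop(s):
  loop 1: 12 segments, perimeter = 8.5397
Total perimeter = 8.540


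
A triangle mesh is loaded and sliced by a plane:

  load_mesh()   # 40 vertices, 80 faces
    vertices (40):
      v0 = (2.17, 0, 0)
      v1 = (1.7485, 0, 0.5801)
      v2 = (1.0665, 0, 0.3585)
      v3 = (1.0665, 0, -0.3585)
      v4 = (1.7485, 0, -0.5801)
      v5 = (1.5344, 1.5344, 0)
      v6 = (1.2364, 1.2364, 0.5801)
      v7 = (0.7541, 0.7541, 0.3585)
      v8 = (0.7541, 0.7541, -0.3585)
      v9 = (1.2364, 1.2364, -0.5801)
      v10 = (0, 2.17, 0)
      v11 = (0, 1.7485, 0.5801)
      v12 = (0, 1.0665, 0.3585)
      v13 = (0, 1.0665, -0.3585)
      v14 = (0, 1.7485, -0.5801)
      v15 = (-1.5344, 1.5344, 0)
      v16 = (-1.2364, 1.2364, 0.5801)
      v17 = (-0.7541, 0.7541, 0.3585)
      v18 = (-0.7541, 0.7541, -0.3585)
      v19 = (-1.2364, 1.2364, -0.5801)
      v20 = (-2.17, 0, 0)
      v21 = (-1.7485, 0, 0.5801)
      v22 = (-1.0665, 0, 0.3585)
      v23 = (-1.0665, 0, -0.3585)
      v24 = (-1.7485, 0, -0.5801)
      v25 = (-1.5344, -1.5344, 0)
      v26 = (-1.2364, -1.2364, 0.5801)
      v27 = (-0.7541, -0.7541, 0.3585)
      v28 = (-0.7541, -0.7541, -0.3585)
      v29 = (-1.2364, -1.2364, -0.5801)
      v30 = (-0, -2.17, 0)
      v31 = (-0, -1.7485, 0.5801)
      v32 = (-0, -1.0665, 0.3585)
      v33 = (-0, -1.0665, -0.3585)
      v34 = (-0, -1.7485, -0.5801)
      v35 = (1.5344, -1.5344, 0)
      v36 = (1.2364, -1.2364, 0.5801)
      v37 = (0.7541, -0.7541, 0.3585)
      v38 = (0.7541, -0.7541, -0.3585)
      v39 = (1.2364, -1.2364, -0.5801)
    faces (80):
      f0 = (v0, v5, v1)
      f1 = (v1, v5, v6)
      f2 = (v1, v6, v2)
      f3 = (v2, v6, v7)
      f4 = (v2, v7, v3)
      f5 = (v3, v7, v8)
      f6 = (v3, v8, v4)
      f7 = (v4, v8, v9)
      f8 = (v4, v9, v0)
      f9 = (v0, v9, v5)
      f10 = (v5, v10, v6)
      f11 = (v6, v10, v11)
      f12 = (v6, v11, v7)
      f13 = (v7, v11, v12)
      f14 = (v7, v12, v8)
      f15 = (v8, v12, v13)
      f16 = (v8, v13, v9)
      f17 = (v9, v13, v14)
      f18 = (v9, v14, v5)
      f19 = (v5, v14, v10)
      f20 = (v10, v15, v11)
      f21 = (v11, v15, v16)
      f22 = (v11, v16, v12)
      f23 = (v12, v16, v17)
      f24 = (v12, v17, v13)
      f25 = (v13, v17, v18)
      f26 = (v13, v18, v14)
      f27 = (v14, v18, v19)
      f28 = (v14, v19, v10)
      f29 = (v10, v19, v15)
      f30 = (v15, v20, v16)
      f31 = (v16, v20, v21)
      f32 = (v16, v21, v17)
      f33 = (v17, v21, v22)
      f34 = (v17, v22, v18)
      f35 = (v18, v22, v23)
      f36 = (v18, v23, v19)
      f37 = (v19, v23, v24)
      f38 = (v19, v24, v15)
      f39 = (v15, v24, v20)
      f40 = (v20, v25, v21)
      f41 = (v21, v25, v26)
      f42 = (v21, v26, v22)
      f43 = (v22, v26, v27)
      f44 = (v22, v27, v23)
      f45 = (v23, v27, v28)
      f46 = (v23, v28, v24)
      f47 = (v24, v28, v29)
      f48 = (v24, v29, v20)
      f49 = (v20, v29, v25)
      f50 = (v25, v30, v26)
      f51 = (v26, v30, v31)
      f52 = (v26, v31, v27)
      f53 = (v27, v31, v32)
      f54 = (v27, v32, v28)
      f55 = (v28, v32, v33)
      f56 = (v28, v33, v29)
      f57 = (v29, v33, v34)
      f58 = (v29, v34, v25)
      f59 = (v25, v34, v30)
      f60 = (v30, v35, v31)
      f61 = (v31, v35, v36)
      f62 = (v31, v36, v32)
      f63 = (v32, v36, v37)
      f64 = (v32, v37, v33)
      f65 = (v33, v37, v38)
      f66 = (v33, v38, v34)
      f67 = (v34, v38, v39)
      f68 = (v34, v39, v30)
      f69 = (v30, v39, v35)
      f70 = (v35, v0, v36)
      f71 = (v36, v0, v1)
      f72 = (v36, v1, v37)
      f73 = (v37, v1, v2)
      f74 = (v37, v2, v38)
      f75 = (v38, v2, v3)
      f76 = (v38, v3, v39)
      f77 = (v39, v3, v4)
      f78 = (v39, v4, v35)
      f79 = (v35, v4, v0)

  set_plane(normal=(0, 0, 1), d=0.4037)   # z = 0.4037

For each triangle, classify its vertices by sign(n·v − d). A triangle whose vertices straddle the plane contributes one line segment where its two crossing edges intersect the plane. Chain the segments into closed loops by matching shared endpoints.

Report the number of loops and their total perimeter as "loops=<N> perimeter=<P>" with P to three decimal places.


Straddling triangles (32 of 80):
  (v0,v5,v1) [--+] → (1.6834, 0.466589, 0.4037)–(1.87667, 0, 0.4037)  len=0.5050
  (v1,v5,v6) [+-+] → (1.6834, 0.466589, 0.4037)–(1.32702, 1.32702, 0.4037)  len=0.9313
  (v1,v6,v2) [++-] → (1.10115, 0.25219, 0.4037)–(1.20561, 0, 0.4037)  len=0.2730
  (v2,v6,v7) [-+-] → (1.10115, 0.25219, 0.4037)–(0.852475, 0.852475, 0.4037)  len=0.6498
  (v5,v10,v6) [--+] → (0.860429, 1.52029, 0.4037)–(1.32702, 1.32702, 0.4037)  len=0.5050
  (v6,v10,v11) [+-+] → (0.860429, 1.52029, 0.4037)–(0, 1.87667, 0.4037)  len=0.9313
  (v6,v11,v7) [++-] → (0.600285, 0.956929, 0.4037)–(0.852475, 0.852475, 0.4037)  len=0.2730
  (v7,v11,v12) [-+-] → (0.600285, 0.956929, 0.4037)–(0, 1.20561, 0.4037)  len=0.6498
  (v10,v15,v11) [--+] → (-0.466589, 1.6834, 0.4037)–(0, 1.87667, 0.4037)  len=0.5050
  (v11,v15,v16) [+-+] → (-0.466589, 1.6834, 0.4037)–(-1.32702, 1.32702, 0.4037)  len=0.9313
  (v11,v16,v12) [++-] → (-0.25219, 1.10115, 0.4037)–(0, 1.20561, 0.4037)  len=0.2730
  (v12,v16,v17) [-+-] → (-0.25219, 1.10115, 0.4037)–(-0.852475, 0.852475, 0.4037)  len=0.6498
  (v15,v20,v16) [--+] → (-1.52029, 0.860429, 0.4037)–(-1.32702, 1.32702, 0.4037)  len=0.5050
  (v16,v20,v21) [+-+] → (-1.52029, 0.860429, 0.4037)–(-1.87667, 0, 0.4037)  len=0.9313
  (v16,v21,v17) [++-] → (-0.956929, 0.600285, 0.4037)–(-0.852475, 0.852475, 0.4037)  len=0.2730
  (v17,v21,v22) [-+-] → (-0.956929, 0.600285, 0.4037)–(-1.20561, 0, 0.4037)  len=0.6498
  (v20,v25,v21) [--+] → (-1.6834, -0.466589, 0.4037)–(-1.87667, 0, 0.4037)  len=0.5050
  (v21,v25,v26) [+-+] → (-1.6834, -0.466589, 0.4037)–(-1.32702, -1.32702, 0.4037)  len=0.9313
  (v21,v26,v22) [++-] → (-1.10115, -0.25219, 0.4037)–(-1.20561, 0, 0.4037)  len=0.2730
  (v22,v26,v27) [-+-] → (-1.10115, -0.25219, 0.4037)–(-0.852475, -0.852475, 0.4037)  len=0.6498
  (v25,v30,v26) [--+] → (-0.860429, -1.52029, 0.4037)–(-1.32702, -1.32702, 0.4037)  len=0.5050
  (v26,v30,v31) [+-+] → (-0.860429, -1.52029, 0.4037)–(0, -1.87667, 0.4037)  len=0.9313
  (v26,v31,v27) [++-] → (-0.600285, -0.956929, 0.4037)–(-0.852475, -0.852475, 0.4037)  len=0.2730
  (v27,v31,v32) [-+-] → (-0.600285, -0.956929, 0.4037)–(0, -1.20561, 0.4037)  len=0.6498
  (v30,v35,v31) [--+] → (0.466589, -1.6834, 0.4037)–(0, -1.87667, 0.4037)  len=0.5050
  (v31,v35,v36) [+-+] → (0.466589, -1.6834, 0.4037)–(1.32702, -1.32702, 0.4037)  len=0.9313
  (v31,v36,v32) [++-] → (0.25219, -1.10115, 0.4037)–(0, -1.20561, 0.4037)  len=0.2730
  (v32,v36,v37) [-+-] → (0.25219, -1.10115, 0.4037)–(0.852475, -0.852475, 0.4037)  len=0.6498
  (v35,v0,v36) [--+] → (1.52029, -0.860429, 0.4037)–(1.32702, -1.32702, 0.4037)  len=0.5050
  (v36,v0,v1) [+-+] → (1.52029, -0.860429, 0.4037)–(1.87667, 0, 0.4037)  len=0.9313
  (v36,v1,v37) [++-] → (0.956929, -0.600285, 0.4037)–(0.852475, -0.852475, 0.4037)  len=0.2730
  (v37,v1,v2) [-+-] → (0.956929, -0.600285, 0.4037)–(1.20561, 0, 0.4037)  len=0.6498

Chained into 2 loop(s):
  loop 1: 16 segments, perimeter = 11.4908
  loop 2: 16 segments, perimeter = 7.3818
Total perimeter = 18.873

loops=2 perimeter=18.873


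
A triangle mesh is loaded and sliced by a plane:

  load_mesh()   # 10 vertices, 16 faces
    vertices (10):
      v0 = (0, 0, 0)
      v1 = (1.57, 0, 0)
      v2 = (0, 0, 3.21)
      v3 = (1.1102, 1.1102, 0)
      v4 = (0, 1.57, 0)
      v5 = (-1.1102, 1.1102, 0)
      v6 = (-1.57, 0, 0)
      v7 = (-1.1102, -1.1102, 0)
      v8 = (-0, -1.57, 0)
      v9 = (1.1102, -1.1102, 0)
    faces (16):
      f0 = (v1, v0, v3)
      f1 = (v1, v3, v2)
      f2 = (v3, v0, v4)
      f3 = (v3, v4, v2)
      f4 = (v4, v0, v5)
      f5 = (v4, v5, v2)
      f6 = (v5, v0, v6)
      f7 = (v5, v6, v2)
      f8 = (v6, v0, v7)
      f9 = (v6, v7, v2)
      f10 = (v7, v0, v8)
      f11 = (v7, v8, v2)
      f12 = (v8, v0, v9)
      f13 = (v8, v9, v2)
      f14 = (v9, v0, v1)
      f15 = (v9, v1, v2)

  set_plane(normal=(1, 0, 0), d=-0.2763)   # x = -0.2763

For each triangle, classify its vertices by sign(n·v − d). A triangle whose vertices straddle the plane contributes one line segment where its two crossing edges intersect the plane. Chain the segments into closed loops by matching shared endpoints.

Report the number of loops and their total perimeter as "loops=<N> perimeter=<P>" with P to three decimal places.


Straddling triangles (8 of 16):
  (v4,v0,v5) [++-] → (-0.2763, 0.2763, 0)–(-0.2763, 1.45557, 0)  len=1.1793
  (v4,v5,v2) [+-+] → (-0.2763, 1.45557, 0)–(-0.2763, 0.2763, 2.41111)  len=2.6841
  (v5,v0,v6) [-+-] → (-0.2763, 0.2763, 0)–(-0.2763, 0, 0)  len=0.2763
  (v5,v6,v2) [--+] → (-0.2763, 0, 2.64508)–(-0.2763, 0.2763, 2.41111)  len=0.3621
  (v6,v0,v7) [-+-] → (-0.2763, 0, 0)–(-0.2763, -0.2763, 0)  len=0.2763
  (v6,v7,v2) [--+] → (-0.2763, -0.2763, 2.41111)–(-0.2763, 0, 2.64508)  len=0.3621
  (v7,v0,v8) [-++] → (-0.2763, -0.2763, 0)–(-0.2763, -1.45557, 0)  len=1.1793
  (v7,v8,v2) [-++] → (-0.2763, -1.45557, 0)–(-0.2763, -0.2763, 2.41111)  len=2.6841

Chained into 1 loop(s):
  loop 1: 8 segments, perimeter = 9.0033
Total perimeter = 9.003

loops=1 perimeter=9.003
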